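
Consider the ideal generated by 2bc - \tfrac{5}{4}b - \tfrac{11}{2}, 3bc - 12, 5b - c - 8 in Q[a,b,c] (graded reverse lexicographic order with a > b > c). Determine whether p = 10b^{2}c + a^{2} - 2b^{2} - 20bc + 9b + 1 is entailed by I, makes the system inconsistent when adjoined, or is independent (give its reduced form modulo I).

10b^{2}c + a^{2} - 2b^{2} - 20bc + 9b + 1 is independent of I; its normal form modulo I is a^{2} + 11.

First compute the reduced Gröbner basis of I by Buchberger's algorithm.
f_1 = 2bc - \tfrac{5}{4}b - \tfrac{11}{2}, LT = bc.
f_2 = 3bc - 12, LT = bc.
f_3 = 5b - c - 8, LT = b.

S(f_1,f_2): lcm = bc. S = -\tfrac{5}{8}b + \tfrac{5}{4}.
  leading term b: subtract (-\tfrac{1}{8})·f_3 from -\tfrac{5}{8}b + \tfrac{5}{4} → -\tfrac{1}{8}c + \tfrac{1}{4}
  leading term c: no divisor's leading term divides it; move -\tfrac{1}{8}c to the remainder.
  leading term 1: no divisor's leading term divides it; move \tfrac{1}{4} to the remainder.
  remainder -\tfrac{1}{8}c + \tfrac{1}{4} ≠ 0; add h_4 = -\tfrac{1}{8}c + \tfrac{1}{4} to the basis.

The other S-polynomials (S(f_1,f_3), S(f_2,f_3), S(f_1,h_4), S(f_2,h_4), S(f_3,h_4)) all reduce to 0 modulo the current basis, so we have a Gröbner basis.
Inter-reduce: drop elements whose leading term is divisible by another's, tail-reduce, and make monic.
Reduced Gröbner basis: {b - 2, c - 2}.
Label its elements g_1 = b - 2, g_2 = c - 2.

Reduce p = 10b^{2}c + a^{2} - 2b^{2} - 20bc + 9b + 1 modulo G:
  leading term b^{2}c: subtract (10bc)·g_1 from 10b^{2}c + a^{2} - 2b^{2} - 20bc + 9b + 1 → a^{2} - 2b^{2} + 9b + 1
  leading term a^{2}: no divisor's leading term divides it; move a^{2} to the remainder.
  leading term b^{2}: subtract (-2b)·g_1 from -2b^{2} + 9b + 1 → 5b + 1
  leading term b: subtract (5)·g_1 from 5b + 1 → 11
  leading term 1: no divisor's leading term divides it; move 11 to the remainder.
  normal form = a^{2} + 11.
The normal form is nonzero, so p ∉ I. Since p minus its normal form lies in I, I + (p) = I + (r) where r = a^{2} + 11; decide whether this ideal is the whole ring.
Run Buchberger on G together with r (pairs among the g_i already reduce to 0 since G is a Gröbner basis):
g_1 = b - 2, LT = b.
g_2 = c - 2, LT = c.
r = a^{2} + 11, LT = a^{2}.

The S-polynomials (S(g_1,g_2), S(g_1,r), S(g_2,r)) all reduce to 0 modulo the current basis, so we have a Gröbner basis.
Inter-reduce: drop elements whose leading term is divisible by another's, tail-reduce, and make monic.
Reduced Gröbner basis: {a^{2} + 11, b - 2, c - 2}.
The reduced Gröbner basis of I + (p) is {a^{2} + 11, b - 2, c - 2} ≠ {1}, a proper ideal, so the enlarged system stays consistent: p is independent of I, with normal form a^{2} + 11.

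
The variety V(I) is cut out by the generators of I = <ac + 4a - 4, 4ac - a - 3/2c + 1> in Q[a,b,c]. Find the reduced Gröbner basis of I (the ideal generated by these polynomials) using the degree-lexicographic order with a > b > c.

G = {c^2 - 22/3c, a + 3/34c - 1}

This is the nonlinear analogue of row-reducing a linear system.

f_1 = ac + 4a - 4, LT = ac.
f_2 = 4ac - a - 3/2c + 1, LT = ac.

S(f_1,f_2): lcm = ac. S = 17/4a + 3/8c - 17/4.
  leading term a: no divisor's leading term divides it; move 17/4a to the remainder.
  leading term c: no divisor's leading term divides it; move 3/8c to the remainder.
  leading term 1: no divisor's leading term divides it; move -17/4 to the remainder.
  remainder 17/4a + 3/8c - 17/4 ≠ 0; add g_3 = 17/4a + 3/8c - 17/4 to the basis.

S(f_1,g_3): lcm = ac. S = -3/34c^2 + 4a + c - 4.
  leading term c^2: no divisor's leading term divides it; move -3/34c^2 to the remainder.
  leading term a: subtract (16/17)·g_3 from 4a + c - 4 → 11/17c
  leading term c: no divisor's leading term divides it; move 11/17c to the remainder.
  remainder -3/34c^2 + 11/17c ≠ 0; add g_4 = -3/34c^2 + 11/17c to the basis.

The other S-polynomials (S(f_2,g_3), S(f_1,g_4), S(f_2,g_4), S(g_3,g_4)) all reduce to 0 modulo the current basis, so we have a Gröbner basis.
Inter-reduce: drop elements whose leading term is divisible by another's, tail-reduce, and make monic.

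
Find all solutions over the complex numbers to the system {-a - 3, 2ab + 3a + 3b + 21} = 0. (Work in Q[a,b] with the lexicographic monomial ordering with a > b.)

{(-3, 4)}

Compute a lex Gröbner basis by Buchberger's algorithm.
f_1 = -a - 3, LT = a.
f_2 = 2ab + 3a + 3b + 21, LT = ab.

S(f_1,f_2): lcm = ab. S = -3/2a + 3/2b - 21/2.
  leading term a: subtract (3/2)·f_1 from -3/2a + 3/2b - 21/2 → 3/2b - 6
  leading term b: no divisor's leading term divides it; move 3/2b to the remainder.
  leading term 1: no divisor's leading term divides it; move -6 to the remainder.
  remainder 3/2b - 6 ≠ 0; add h_3 = 3/2b - 6 to the basis.

The other S-polynomials (S(f_1,h_3), S(f_2,h_3)) all reduce to 0 modulo the current basis, so we have a Gröbner basis.
Inter-reduce: drop elements whose leading term is divisible by another's, tail-reduce, and make monic.
Reduced Gröbner basis: {a + 3, b - 4}.

Elimination: the polynomial b - 4 lies in the elimination ideal for b, so b ∈ {4}. For each such b, the remaining basis elements (now univariate) give the rest of the solution.
  b = 4: the earlier basis element becomes a + 3 = 0, giving a = -3 — point (-3, 4).
Substituting each solution back into the original system confirms all equations vanish.
A lex Gröbner basis triangularizes the system, enabling back-substitution.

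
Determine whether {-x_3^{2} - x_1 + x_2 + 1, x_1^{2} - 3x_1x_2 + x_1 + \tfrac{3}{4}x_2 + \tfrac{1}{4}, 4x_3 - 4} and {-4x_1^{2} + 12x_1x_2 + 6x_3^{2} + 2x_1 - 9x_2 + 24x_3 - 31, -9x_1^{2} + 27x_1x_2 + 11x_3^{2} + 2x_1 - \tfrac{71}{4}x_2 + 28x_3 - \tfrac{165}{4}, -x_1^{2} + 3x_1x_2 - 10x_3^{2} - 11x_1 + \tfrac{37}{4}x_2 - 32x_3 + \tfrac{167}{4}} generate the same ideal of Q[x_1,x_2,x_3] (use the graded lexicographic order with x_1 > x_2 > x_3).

Since reduced Gröbner bases are canonical representatives of ideals under a given ordering, it suffices to compute and compare them.
Buchberger on the first generating set:
f_1 = -x_3^{2} - x_1 + x_2 + 1, LT = x_3^{2}.
f_2 = x_1^{2} - 3x_1x_2 + x_1 + \tfrac{3}{4}x_2 + \tfrac{1}{4}, LT = x_1^{2}.
f_3 = 4x_3 - 4, LT = x_3.

S(f_1,f_3): lcm = x_3^{2}. S = x_1 - x_2 + x_3 - 1.
  leading term x_1: no divisor's leading term divides it; move x_1 to the remainder.
  leading term x_2: no divisor's leading term divides it; move -x_2 to the remainder.
  leading term x_3: subtract (\tfrac{1}{4})·f_3 from x_3 - 1 → 0
  remainder x_1 - x_2 ≠ 0; add g_4 = x_1 - x_2 to the basis.

S(f_2,g_4): lcm = x_1^{2}. S = -2x_1x_2 + x_1 + \tfrac{3}{4}x_2 + \tfrac{1}{4}.
  leading term x_1x_2: subtract (-2x_2)·g_4 from -2x_1x_2 + x_1 + \tfrac{3}{4}x_2 + \tfrac{1}{4} → -2x_2^{2} + x_1 + \tfrac{3}{4}x_2 + \tfrac{1}{4}
  leading term x_2^{2}: no divisor's leading term divides it; move -2x_2^{2} to the remainder.
  leading term x_1: subtract (1)·g_4 from x_1 + \tfrac{3}{4}x_2 + \tfrac{1}{4} → \tfrac{7}{4}x_2 + \tfrac{1}{4}
  leading term x_2: no divisor's leading term divides it; move \tfrac{7}{4}x_2 to the remainder.
  leading term 1: no divisor's leading term divides it; move \tfrac{1}{4} to the remainder.
  remainder -2x_2^{2} + \tfrac{7}{4}x_2 + \tfrac{1}{4} ≠ 0; add g_5 = -2x_2^{2} + \tfrac{7}{4}x_2 + \tfrac{1}{4} to the basis.

The other S-polynomials (S(f_1,f_2), S(f_2,f_3), S(f_1,g_4), S(f_3,g_4), S(f_1,g_5), S(f_2,g_5), S(f_3,g_5), S(g_4,g_5)) all reduce to 0 modulo the current basis, so we have a Gröbner basis.
Inter-reduce: drop elements whose leading term is divisible by another's, tail-reduce, and make monic.
Reduced Gröbner basis: {x_2^{2} - \tfrac{7}{8}x_2 - \tfrac{1}{8}, x_1 - x_2, x_3 - 1}.

Buchberger on the second generating set:
h_1 = -4x_1^{2} + 12x_1x_2 + 6x_3^{2} + 2x_1 - 9x_2 + 24x_3 - 31, LT = x_1^{2}.
h_2 = -9x_1^{2} + 27x_1x_2 + 11x_3^{2} + 2x_1 - \tfrac{71}{4}x_2 + 28x_3 - \tfrac{165}{4}, LT = x_1^{2}.
h_3 = -x_1^{2} + 3x_1x_2 - 10x_3^{2} - 11x_1 + \tfrac{37}{4}x_2 - 32x_3 + \tfrac{167}{4}, LT = x_1^{2}.

S(h_1,h_2): lcm = x_1^{2}. S = -\tfrac{5}{18}x_3^{2} - \tfrac{5}{18}x_1 + \tfrac{5}{18}x_2 - \tfrac{26}{9}x_3 + \tfrac{19}{6}.
  leading term x_3^{2}: no divisor's leading term divides it; move -\tfrac{5}{18}x_3^{2} to the remainder.
  leading term x_1: no divisor's leading term divides it; move -\tfrac{5}{18}x_1 to the remainder.
  leading term x_2: no divisor's leading term divides it; move \tfrac{5}{18}x_2 to the remainder.
  leading term x_3: no divisor's leading term divides it; move -\tfrac{26}{9}x_3 to the remainder.
  leading term 1: no divisor's leading term divides it; move \tfrac{19}{6} to the remainder.
  remainder -\tfrac{5}{18}x_3^{2} - \tfrac{5}{18}x_1 + \tfrac{5}{18}x_2 - \tfrac{26}{9}x_3 + \tfrac{19}{6} ≠ 0; add k_4 = -\tfrac{5}{18}x_3^{2} - \tfrac{5}{18}x_1 + \tfrac{5}{18}x_2 - \tfrac{26}{9}x_3 + \tfrac{19}{6} to the basis.

S(h_1,h_3): lcm = x_1^{2}. S = -\tfrac{23}{2}x_3^{2} - \tfrac{23}{2}x_1 + \tfrac{23}{2}x_2 - 38x_3 + \tfrac{99}{2}.
  leading term x_3^{2}: subtract (\tfrac{207}{5})·k_4 from -\tfrac{23}{2}x_3^{2} - \tfrac{23}{2}x_1 + \tfrac{23}{2}x_2 - 38x_3 + \tfrac{99}{2} → \tfrac{408}{5}x_3 - \tfrac{408}{5}
  leading term x_3: no divisor's leading term divides it; move \tfrac{408}{5}x_3 to the remainder.
  leading term 1: no divisor's leading term divides it; move -\tfrac{408}{5} to the remainder.
  remainder \tfrac{408}{5}x_3 - \tfrac{408}{5} ≠ 0; add k_5 = \tfrac{408}{5}x_3 - \tfrac{408}{5} to the basis.

S(k_4,k_5): lcm = x_3^{2}. S = x_1 - x_2 + \tfrac{57}{5}x_3 - \tfrac{57}{5}.
  leading term x_1: no divisor's leading term divides it; move x_1 to the remainder.
  leading term x_2: no divisor's leading term divides it; move -x_2 to the remainder.
  leading term x_3: subtract (\tfrac{19}{136})·k_5 from \tfrac{57}{5}x_3 - \tfrac{57}{5} → 0
  remainder x_1 - x_2 ≠ 0; add k_6 = x_1 - x_2 to the basis.

S(h_1,k_6): lcm = x_1^{2}. S = -2x_1x_2 - \tfrac{3}{2}x_3^{2} - \tfrac{1}{2}x_1 + \tfrac{9}{4}x_2 - 6x_3 + \tfrac{31}{4}.
  leading term x_1x_2: subtract (-2x_2)·k_6 from -2x_1x_2 - \tfrac{3}{2}x_3^{2} - \tfrac{1}{2}x_1 + \tfrac{9}{4}x_2 - 6x_3 + \tfrac{31}{4} → -2x_2^{2} - \tfrac{3}{2}x_3^{2} - \tfrac{1}{2}x_1 + \tfrac{9}{4}x_2 - 6x_3 + \tfrac{31}{4}
  leading term x_2^{2}: no divisor's leading term divides it; move -2x_2^{2} to the remainder.
  leading term x_3^{2}: subtract (\tfrac{27}{5})·k_4 from -\tfrac{3}{2}x_3^{2} - \tfrac{1}{2}x_1 + \tfrac{9}{4}x_2 - 6x_3 + \tfrac{31}{4} → x_1 + \tfrac{3}{4}x_2 + \tfrac{48}{5}x_3 - \tfrac{187}{20}
  leading term x_1: subtract (1)·k_6 from x_1 + \tfrac{3}{4}x_2 + \tfrac{48}{5}x_3 - \tfrac{187}{20} → \tfrac{7}{4}x_2 + \tfrac{48}{5}x_3 - \tfrac{187}{20}
  leading term x_2: no divisor's leading term divides it; move \tfrac{7}{4}x_2 to the remainder.
  leading term x_3: subtract (\tfrac{2}{17})·k_5 from \tfrac{48}{5}x_3 - \tfrac{187}{20} → \tfrac{1}{4}
  leading term 1: no divisor's leading term divides it; move \tfrac{1}{4} to the remainder.
  remainder -2x_2^{2} + \tfrac{7}{4}x_2 + \tfrac{1}{4} ≠ 0; add k_7 = -2x_2^{2} + \tfrac{7}{4}x_2 + \tfrac{1}{4} to the basis.

The other S-polynomials (S(h_2,h_3), S(h_1,k_4), S(h_2,k_4), S(h_3,k_4), S(h_1,k_5), S(h_2,k_5), S(h_3,k_5), S(h_2,k_6), S(h_3,k_6), S(k_4,k_6), S(k_5,k_6), S(h_1,k_7), S(h_2,k_7), S(h_3,k_7), S(k_4,k_7), S(k_5,k_7), S(k_6,k_7)) all reduce to 0 modulo the current basis, so we have a Gröbner basis.
Inter-reduce: drop elements whose leading term is divisible by another's, tail-reduce, and make monic.
Reduced Gröbner basis: {x_2^{2} - \tfrac{7}{8}x_2 - \tfrac{1}{8}, x_1 - x_2, x_3 - 1}.

These coincide, so the ideals are equal.

Yes, the ideals are equal.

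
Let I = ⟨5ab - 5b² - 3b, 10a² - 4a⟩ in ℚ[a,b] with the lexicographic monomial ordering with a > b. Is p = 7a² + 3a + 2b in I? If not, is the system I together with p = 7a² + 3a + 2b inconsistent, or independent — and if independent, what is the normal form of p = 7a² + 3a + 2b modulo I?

First compute the reduced Gröbner basis of I by Buchberger's algorithm.
f_1 = 5ab - 5b² - 3b, LT = ab.
f_2 = 10a² - 4a, LT = a².

S(f_1,f_2): lcm = a²b. S = -ab² - ⅕ab.
  leading term ab²: subtract (-⅕b)·f_1 from -ab² - ⅕ab → -⅕ab - b³ - ⅗b²
  leading term ab: subtract (-1/25)·f_1 from -⅕ab - b³ - ⅗b² → -b³ - ⅘b² - 3/25b
  leading term b³: no divisor's leading term divides it; move -b³ to the remainder.
  leading term b²: no divisor's leading term divides it; move -⅘b² to the remainder.
  leading term b: no divisor's leading term divides it; move -3/25b to the remainder.
  remainder -b³ - ⅘b² - 3/25b ≠ 0; add h_3 = -b³ - ⅘b² - 3/25b to the basis.

S(f_1,h_3): lcm = ab³. S = -⅘ab² - 3/25ab - b⁴ - ⅗b³.
  leading term ab²: subtract (-4/25b)·f_1 from -⅘ab² - 3/25ab - b⁴ - ⅗b³ → -3/25ab - b⁴ - 7/5b³ - 12/25b²
  leading term ab: subtract (-3/125)·f_1 from -3/25ab - b⁴ - 7/5b³ - 12/25b² → -b⁴ - 7/5b³ - ⅗b² - 9/125b
  leading term b⁴: subtract (b)·h_3 from -b⁴ - 7/5b³ - ⅗b² - 9/125b → -⅗b³ - 12/25b² - 9/125b
  leading term b³: subtract (⅗)·h_3 from -⅗b³ - 12/25b² - 9/125b → 0
  remainder 0.

S(f_2,h_3): leading monomials are coprime, so the S-polynomial reduces to 0 (Buchberger's first criterion).
Every S-polynomial of the final basis reduces to 0, so we have a Gröbner basis.
Inter-reduce: drop elements whose leading term is divisible by another's, tail-reduce, and make monic.
Reduced Gröbner basis: {a² - ⅖a, ab - b² - ⅗b, b³ + ⅘b² + 3/25b}.
Label its elements g_1 = a² - ⅖a, g_2 = ab - b² - ⅗b, g_3 = b³ + ⅘b² + 3/25b.

Reduce p = 7a² + 3a + 2b modulo G:
  leading term a²: subtract (7)·g_1 from 7a² + 3a + 2b → 29/5a + 2b
  leading term a: no divisor's leading term divides it; move 29/5a to the remainder.
  leading term b: no divisor's leading term divides it; move 2b to the remainder.
  normal form = 29/5a + 2b.
The normal form is nonzero, so p ∉ I. Since p minus its normal form lies in I, I + (p) = I + (r) where r = 29/5a + 2b; decide whether this ideal is the whole ring.
Run Buchberger on G together with r (pairs among the g_i already reduce to 0 since G is a Gröbner basis):
g_1 = a² - ⅖a, LT = a².
g_2 = ab - b² - ⅗b, LT = ab.
g_3 = b³ + ⅘b² + 3/25b, LT = b³.
r = 29/5a + 2b, LT = a.

S(g_1,g_2): lcm = a²b. S = ab² + ⅕ab.
  leading term ab²: subtract (b)·g_2 from ab² + ⅕ab → ⅕ab + b³ + ⅗b²
  leading term ab: subtract (⅕)·g_2 from ⅕ab + b³ + ⅗b² → b³ + ⅘b² + 3/25b
  leading term b³: subtract (1)·g_3 from b³ + ⅘b² + 3/25b → 0
  remainder 0.

S(g_1,g_3): leading monomials are coprime, so the S-polynomial reduces to 0 (Buchberger's first criterion).
S(g_1,r): lcm = a². S = -10/29ab - ⅖a.
  leading term ab: subtract (-10/29)·g_2 from -10/29ab - ⅖a → -⅖a - 10/29b² - 6/29b
  leading term a: subtract (-2/29)·r from -⅖a - 10/29b² - 6/29b → -10/29b² - 2/29b
  leading term b²: no divisor's leading term divides it; move -10/29b² to the remainder.
  leading term b: no divisor's leading term divides it; move -2/29b to the remainder.
  remainder -10/29b² - 2/29b ≠ 0; add m_5 = -10/29b² - 2/29b to the basis.

S(g_2,g_3): lcm = ab³. S = -⅘ab² - 3/25ab - b⁴ - ⅗b³.
  leading term ab²: subtract (-⅘b)·g_2 from -⅘ab² - 3/25ab - b⁴ - ⅗b³ → -3/25ab - b⁴ - 7/5b³ - 12/25b²
  leading term ab: subtract (-3/25)·g_2 from -3/25ab - b⁴ - 7/5b³ - 12/25b² → -b⁴ - 7/5b³ - ⅗b² - 9/125b
  leading term b⁴: subtract (-b)·g_3 from -b⁴ - 7/5b³ - ⅗b² - 9/125b → -⅗b³ - 12/25b² - 9/125b
  leading term b³: subtract (-⅗)·g_3 from -⅗b³ - 12/25b² - 9/125b → 0
  remainder 0.

S(g_2,r): lcm = ab. S = -39/29b² - ⅗b.
  leading term b²: subtract (39/10)·m_5 from -39/29b² - ⅗b → -48/145b
  leading term b: no divisor's leading term divides it; move -48/145b to the remainder.
  remainder -48/145b ≠ 0; add m_6 = -48/145b to the basis.

S(g_3,r): leading monomials are coprime, so the S-polynomial reduces to 0 (Buchberger's first criterion).
S(g_1,m_5): leading monomials are coprime, so the S-polynomial reduces to 0 (Buchberger's first criterion).
S(g_2,m_5): lcm = ab². S = -⅕ab - b³ - ⅗b².
  leading term ab: subtract (-⅕)·g_2 from -⅕ab - b³ - ⅗b² → -b³ - ⅘b² - 3/25b
  leading term b³: subtract (-1)·g_3 from -b³ - ⅘b² - 3/25b → 0
  remainder 0.

S(g_3,m_5): lcm = b³. S = ⅗b² + 3/25b.
  leading term b²: subtract (-87/50)·m_5 from ⅗b² + 3/25b → 0
  remainder 0.

S(r,m_5): leading monomials are coprime, so the S-polynomial reduces to 0 (Buchberger's first criterion).
S(g_1,m_6): leading monomials are coprime, so the S-polynomial reduces to 0 (Buchberger's first criterion).
S(g_2,m_6): lcm = ab. S = -b² - ⅗b.
  leading term b²: subtract (29/10)·m_5 from -b² - ⅗b → -⅖b
  leading term b: subtract (29/24)·m_6 from -⅖b → 0
  remainder 0.

S(g_3,m_6): lcm = b³. S = ⅘b² + 3/25b.
  leading term b²: subtract (-58/25)·m_5 from ⅘b² + 3/25b → -1/25b
  leading term b: subtract (29/240)·m_6 from -1/25b → 0
  remainder 0.

S(r,m_6): leading monomials are coprime, so the S-polynomial reduces to 0 (Buchberger's first criterion).
S(m_5,m_6): lcm = b². S = ⅕b.
  leading term b: subtract (-29/48)·m_6 from ⅕b → 0
  remainder 0.

Every S-polynomial of the final basis reduces to 0, so we have a Gröbner basis.
Inter-reduce: drop elements whose leading term is divisible by another's, tail-reduce, and make monic.
Reduced Gröbner basis: {a, b}.
The reduced Gröbner basis of I + (p) is {a, b} ≠ {1}, a proper ideal, so the enlarged system stays consistent: p is independent of I, with normal form 29/5a + 2b.

7a² + 3a + 2b is independent of I; its normal form modulo I is 29/5a + 2b.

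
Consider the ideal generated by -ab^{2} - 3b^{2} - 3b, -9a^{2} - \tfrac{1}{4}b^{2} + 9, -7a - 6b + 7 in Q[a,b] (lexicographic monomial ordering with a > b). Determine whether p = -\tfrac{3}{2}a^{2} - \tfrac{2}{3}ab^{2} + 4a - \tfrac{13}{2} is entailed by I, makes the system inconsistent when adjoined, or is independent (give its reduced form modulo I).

First compute the reduced Gröbner basis of I by Buchberger's algorithm.
f_1 = -ab^{2} - 3b^{2} - 3b, LT = ab^{2}.
f_2 = -9a^{2} - \tfrac{1}{4}b^{2} + 9, LT = a^{2}.
f_3 = -7a - 6b + 7, LT = a.

S(f_1,f_2): lcm = a^{2}b^{2}. S = 3ab^{2} + 3ab - \tfrac{1}{36}b^{4} + b^{2}.
  leading term ab^{2}: subtract (-3)·f_1 from 3ab^{2} + 3ab - \tfrac{1}{36}b^{4} + b^{2} → 3ab - \tfrac{1}{36}b^{4} - 8b^{2} - 9b
  leading term ab: subtract (-\tfrac{3}{7}b)·f_3 from 3ab - \tfrac{1}{36}b^{4} - 8b^{2} - 9b → -\tfrac{1}{36}b^{4} - \tfrac{74}{7}b^{2} - 6b
  leading term b^{4}: no divisor's leading term divides it; move -\tfrac{1}{36}b^{4} to the remainder.
  leading term b^{2}: no divisor's leading term divides it; move -\tfrac{74}{7}b^{2} to the remainder.
  leading term b: no divisor's leading term divides it; move -6b to the remainder.
  remainder -\tfrac{1}{36}b^{4} - \tfrac{74}{7}b^{2} - 6b ≠ 0; add h_4 = -\tfrac{1}{36}b^{4} - \tfrac{74}{7}b^{2} - 6b to the basis.

S(f_1,f_3): lcm = ab^{2}. S = -\tfrac{6}{7}b^{3} + 4b^{2} + 3b.
  leading term b^{3}: no divisor's leading term divides it; move -\tfrac{6}{7}b^{3} to the remainder.
  leading term b^{2}: no divisor's leading term divides it; move 4b^{2} to the remainder.
  leading term b: no divisor's leading term divides it; move 3b to the remainder.
  remainder -\tfrac{6}{7}b^{3} + 4b^{2} + 3b ≠ 0; add h_5 = -\tfrac{6}{7}b^{3} + 4b^{2} + 3b to the basis.

S(f_2,f_3): lcm = a^{2}. S = -\tfrac{6}{7}ab + a + \tfrac{1}{36}b^{2} - 1.
  leading term ab: subtract (\tfrac{6}{49}b)·f_3 from -\tfrac{6}{7}ab + a + \tfrac{1}{36}b^{2} - 1 → a + \tfrac{1345}{1764}b^{2} - \tfrac{6}{7}b - 1
  leading term a: subtract (-\tfrac{1}{7})·f_3 from a + \tfrac{1345}{1764}b^{2} - \tfrac{6}{7}b - 1 → \tfrac{1345}{1764}b^{2} - \tfrac{12}{7}b
  leading term b^{2}: no divisor's leading term divides it; move \tfrac{1345}{1764}b^{2} to the remainder.
  leading term b: no divisor's leading term divides it; move -\tfrac{12}{7}b to the remainder.
  remainder \tfrac{1345}{1764}b^{2} - \tfrac{12}{7}b ≠ 0; add h_6 = \tfrac{1345}{1764}b^{2} - \tfrac{12}{7}b to the basis.

S(f_1,h_4): lcm = ab^{4}. S = -\tfrac{2664}{7}ab^{2} - 216ab + 3b^{4} + 3b^{3}.
  leading term ab^{2}: subtract (\tfrac{2664}{7})·f_1 from -\tfrac{2664}{7}ab^{2} - 216ab + 3b^{4} + 3b^{3} → -216ab + 3b^{4} + 3b^{3} + \tfrac{7992}{7}b^{2} + \tfrac{7992}{7}b
  leading term ab: subtract (\tfrac{216}{7}b)·f_3 from -216ab + 3b^{4} + 3b^{3} + \tfrac{7992}{7}b^{2} + \tfrac{7992}{7}b → 3b^{4} + 3b^{3} + \tfrac{9288}{7}b^{2} + \tfrac{6480}{7}b
  leading term b^{4}: subtract (-108)·h_4 from 3b^{4} + 3b^{3} + \tfrac{9288}{7}b^{2} + \tfrac{6480}{7}b → 3b^{3} + \tfrac{1296}{7}b^{2} + \tfrac{1944}{7}b
  leading term b^{3}: subtract (-\tfrac{7}{2})·h_5 from 3b^{3} + \tfrac{1296}{7}b^{2} + \tfrac{1944}{7}b → \tfrac{1394}{7}b^{2} + \tfrac{4035}{14}b
  leading term b^{2}: subtract (\tfrac{351288}{1345})·h_6 from \tfrac{1394}{7}b^{2} + \tfrac{4035}{14}b → \tfrac{13857987}{18830}b
  leading term b: no divisor's leading term divides it; move \tfrac{13857987}{18830}b to the remainder.
  remainder \tfrac{13857987}{18830}b ≠ 0; add h_7 = \tfrac{13857987}{18830}b to the basis.

The other S-polynomials (S(f_2,h_4), S(f_3,h_4), S(f_1,h_5), S(f_2,h_5), S(f_3,h_5), S(h_4,h_5), S(f_1,h_6), S(f_2,h_6), S(f_3,h_6), S(h_4,h_6), S(h_5,h_6), S(f_1,h_7), S(f_2,h_7), S(f_3,h_7), S(h_4,h_7), S(h_5,h_7), S(h_6,h_7)) all reduce to 0 modulo the current basis, so we have a Gröbner basis.
Inter-reduce: drop elements whose leading term is divisible by another's, tail-reduce, and make monic.
Reduced Gröbner basis: {a - 1, b}.
Label its elements g_1 = a - 1, g_2 = b.

Reduce p = -\tfrac{3}{2}a^{2} - \tfrac{2}{3}ab^{2} + 4a - \tfrac{13}{2} modulo G:
  leading term a^{2}: subtract (-\tfrac{3}{2}a)·g_1 from -\tfrac{3}{2}a^{2} - \tfrac{2}{3}ab^{2} + 4a - \tfrac{13}{2} → -\tfrac{2}{3}ab^{2} + \tfrac{5}{2}a - \tfrac{13}{2}
  leading term ab^{2}: subtract (-\tfrac{2}{3}b^{2})·g_1 from -\tfrac{2}{3}ab^{2} + \tfrac{5}{2}a - \tfrac{13}{2} → \tfrac{5}{2}a - \tfrac{2}{3}b^{2} - \tfrac{13}{2}
  leading term a: subtract (\tfrac{5}{2})·g_1 from \tfrac{5}{2}a - \tfrac{2}{3}b^{2} - \tfrac{13}{2} → -\tfrac{2}{3}b^{2} - 4
  leading term b^{2}: subtract (-\tfrac{2}{3}b)·g_2 from -\tfrac{2}{3}b^{2} - 4 → -4
  leading term 1: no divisor's leading term divides it; move -4 to the remainder.
  normal form = -4.
The normal form is nonzero, so p ∉ I. Since p minus its normal form lies in I, I + (p) = I + (r) where r = -4; decide whether this ideal is the whole ring.
Here r = -4 is a nonzero constant, hence a unit: 1 ∈ I + (p), the Gröbner basis of I + (p) is {1}, and the enlarged system has no common solution — adjoining p is inconsistent.

Adjoining -\tfrac{3}{2}a^{2} - \tfrac{2}{3}ab^{2} + 4a - \tfrac{13}{2} makes the ideal the whole ring: the system is inconsistent.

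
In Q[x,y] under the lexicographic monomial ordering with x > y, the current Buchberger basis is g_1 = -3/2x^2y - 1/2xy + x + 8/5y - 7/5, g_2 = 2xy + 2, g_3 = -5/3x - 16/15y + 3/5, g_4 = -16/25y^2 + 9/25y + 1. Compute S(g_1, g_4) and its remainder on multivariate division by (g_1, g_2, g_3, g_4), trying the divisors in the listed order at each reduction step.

lcm(LM(g_1), LM(g_4)) = x^2y^2.
S = (lcm/LT(g_1))·g_1 − (lcm/LT(g_4))·g_4 = 9/16x^2y + 25/16x^2 + 1/3xy^2 - 2/3xy - 16/15y^2 + 14/15y.
Reduce S modulo (g_1, g_2, g_3, g_4) in that order:
  leading term x^2y: subtract (-3/8)·g_1 from 9/16x^2y + 25/16x^2 + 1/3xy^2 - 2/3xy - 16/15y^2 + 14/15y → 25/16x^2 + 1/3xy^2 - 41/48xy + 3/8x - 16/15y^2 + 23/15y - 21/40
  leading term x^2: subtract (-15/16x)·g_3 from 25/16x^2 + 1/3xy^2 - 41/48xy + 3/8x - 16/15y^2 + 23/15y - 21/40 → 1/3xy^2 - 89/48xy + 15/16x - 16/15y^2 + 23/15y - 21/40
  leading term xy^2: subtract (1/6y)·g_2 from 1/3xy^2 - 89/48xy + 15/16x - 16/15y^2 + 23/15y - 21/40 → -89/48xy + 15/16x - 16/15y^2 + 6/5y - 21/40
  leading term xy: subtract (-89/96)·g_2 from -89/48xy + 15/16x - 16/15y^2 + 6/5y - 21/40 → 15/16x - 16/15y^2 + 6/5y + 319/240
  leading term x: subtract (-9/16)·g_3 from 15/16x - 16/15y^2 + 6/5y + 319/240 → -16/15y^2 + 3/5y + 5/3
  leading term y^2: subtract (5/3)·g_4 from -16/15y^2 + 3/5y + 5/3 → 0
The remainder is 0, so this S-polynomial contributes no new basis element.
This is the inner loop of Buchberger's algorithm — each nonzero remainder becomes a new basis element.

S(g_1, g_4) = 9/16x^2y + 25/16x^2 + 1/3xy^2 - 2/3xy - 16/15y^2 + 14/15y; remainder on division = 0.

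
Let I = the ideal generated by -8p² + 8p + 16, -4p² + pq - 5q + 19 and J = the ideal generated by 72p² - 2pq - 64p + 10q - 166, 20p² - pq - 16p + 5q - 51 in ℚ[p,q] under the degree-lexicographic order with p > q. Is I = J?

Yes, the ideals are equal.

Equality of ideals is decidable: compute both reduced Gröbner bases (unique for the ordering) and check whether they agree.
Buchberger on the first generating set:
f_1 = -8p² + 8p + 16, LT = p².
f_2 = -4p² + pq - 5q + 19, LT = p².

S(f_1,f_2): lcm = p². S = ¼pq - p - 5/4q + 11/4.
  leading term pq: no divisor's leading term divides it; move ¼pq to the remainder.
  leading term p: no divisor's leading term divides it; move -p to the remainder.
  leading term q: no divisor's leading term divides it; move -5/4q to the remainder.
  leading term 1: no divisor's leading term divides it; move 11/4 to the remainder.
  remainder ¼pq - p - 5/4q + 11/4 ≠ 0; add g_3 = ¼pq - p - 5/4q + 11/4 to the basis.

S(f_1,g_3): lcm = p²q. S = 4p² + 4pq - 11p - 2q.
  leading term p²: subtract (-½)·f_1 from 4p² + 4pq - 11p - 2q → 4pq - 7p - 2q + 8
  leading term pq: subtract (16)·g_3 from 4pq - 7p - 2q + 8 → 9p + 18q - 36
  leading term p: no divisor's leading term divides it; move 9p to the remainder.
  leading term q: no divisor's leading term divides it; move 18q to the remainder.
  leading term 1: no divisor's leading term divides it; move -36 to the remainder.
  remainder 9p + 18q - 36 ≠ 0; add g_4 = 9p + 18q - 36 to the basis.

S(f_2,g_3): lcm = p²q. S = -¼pq² + 4p² + 5pq + 5/4q² - 11p - 19/4q.
  leading term pq²: subtract (-q)·g_3 from -¼pq² + 4p² + 5pq + 5/4q² - 11p - 19/4q → 4p² + 4pq - 11p - 2q
  leading term p²: subtract (-½)·f_1 from 4p² + 4pq - 11p - 2q → 4pq - 7p - 2q + 8
  leading term pq: subtract (16)·g_3 from 4pq - 7p - 2q + 8 → 9p + 18q - 36
  leading term p: subtract (1)·g_4 from 9p + 18q - 36 → 0
  remainder 0.

S(f_1,g_4): lcm = p². S = -2pq + 3p - 2.
  leading term pq: subtract (-8)·g_3 from -2pq + 3p - 2 → -5p - 10q + 20
  leading term p: subtract (-5/9)·g_4 from -5p - 10q + 20 → 0
  remainder 0.

S(f_2,g_4): lcm = p². S = -9/4pq + 4p + 5/4q - 19/4.
  leading term pq: subtract (-9)·g_3 from -9/4pq + 4p + 5/4q - 19/4 → -5p - 10q + 20
  leading term p: subtract (-5/9)·g_4 from -5p - 10q + 20 → 0
  remainder 0.

S(g_3,g_4): lcm = pq. S = -2q² - 4p - q + 11.
  leading term q²: no divisor's leading term divides it; move -2q² to the remainder.
  leading term p: subtract (-4/9)·g_4 from -4p - q + 11 → 7q - 5
  leading term q: no divisor's leading term divides it; move 7q to the remainder.
  leading term 1: no divisor's leading term divides it; move -5 to the remainder.
  remainder -2q² + 7q - 5 ≠ 0; add g_5 = -2q² + 7q - 5 to the basis.

S(f_1,g_5): leading monomials are coprime, so the S-polynomial reduces to 0 (Buchberger's first criterion).
S(f_2,g_5): leading monomials are coprime, so the S-polynomial reduces to 0 (Buchberger's first criterion).
S(g_3,g_5): lcm = pq². S = -½pq - 5q² - 5/2p + 11q.
  leading term pq: subtract (-2)·g_3 from -½pq - 5q² - 5/2p + 11q → -5q² - 9/2p + 17/2q + 11/2
  leading term q²: subtract (5/2)·g_5 from -5q² - 9/2p + 17/2q + 11/2 → -9/2p - 9q + 18
  leading term p: subtract (-½)·g_4 from -9/2p - 9q + 18 → 0
  remainder 0.

S(g_4,g_5): leading monomials are coprime, so the S-polynomial reduces to 0 (Buchberger's first criterion).
Every S-polynomial of the final basis reduces to 0, so we have a Gröbner basis.
Inter-reduce: drop elements whose leading term is divisible by another's, tail-reduce, and make monic.
Reduced Gröbner basis: {q² - 7/2q + 5/2, p + 2q - 4}.

Buchberger on the second generating set:
h_1 = 72p² - 2pq - 64p + 10q - 166, LT = p².
h_2 = 20p² - pq - 16p + 5q - 51, LT = p².

S(h_1,h_2): lcm = p². S = 1/45pq - 4/45p - 1/9q + 11/45.
  leading term pq: no divisor's leading term divides it; move 1/45pq to the remainder.
  leading term p: no divisor's leading term divides it; move -4/45p to the remainder.
  leading term q: no divisor's leading term divides it; move -1/9q to the remainder.
  leading term 1: no divisor's leading term divides it; move 11/45 to the remainder.
  remainder 1/45pq - 4/45p - 1/9q + 11/45 ≠ 0; add k_3 = 1/45pq - 4/45p - 1/9q + 11/45 to the basis.

S(h_1,k_3): lcm = p²q. S = -1/36pq² + 4p² + 37/9pq + 5/36q² - 11p - 83/36q.
  leading term pq²: subtract (-5/4q)·k_3 from -1/36pq² + 4p² + 37/9pq + 5/36q² - 11p - 83/36q → 4p² + 4pq - 11p - 2q
  leading term p²: subtract (1/18)·h_1 from 4p² + 4pq - 11p - 2q → 37/9pq - 67/9p - 23/9q + 83/9
  leading term pq: subtract (185)·k_3 from 37/9pq - 67/9p - 23/9q + 83/9 → 9p + 18q - 36
  leading term p: no divisor's leading term divides it; move 9p to the remainder.
  leading term q: no divisor's leading term divides it; move 18q to the remainder.
  leading term 1: no divisor's leading term divides it; move -36 to the remainder.
  remainder 9p + 18q - 36 ≠ 0; add k_4 = 9p + 18q - 36 to the basis.

S(h_2,k_3): lcm = p²q. S = -1/20pq² + 4p² + 21/5pq + ¼q² - 11p - 51/20q.
  leading term pq²: subtract (-9/4q)·k_3 from -1/20pq² + 4p² + 21/5pq + ¼q² - 11p - 51/20q → 4p² + 4pq - 11p - 2q
  leading term p²: subtract (1/18)·h_1 from 4p² + 4pq - 11p - 2q → 37/9pq - 67/9p - 23/9q + 83/9
  leading term pq: subtract (185)·k_3 from 37/9pq - 67/9p - 23/9q + 83/9 → 9p + 18q - 36
  leading term p: subtract (1)·k_4 from 9p + 18q - 36 → 0
  remainder 0.

S(h_1,k_4): lcm = p². S = -73/36pq + 28/9p + 5/36q - 83/36.
  leading term pq: subtract (-365/4)·k_3 from -73/36pq + 28/9p + 5/36q - 83/36 → -5p - 10q + 20
  leading term p: subtract (-5/9)·k_4 from -5p - 10q + 20 → 0
  remainder 0.

S(h_2,k_4): lcm = p². S = -41/20pq + 16/5p + ¼q - 51/20.
  leading term pq: subtract (-369/4)·k_3 from -41/20pq + 16/5p + ¼q - 51/20 → -5p - 10q + 20
  leading term p: subtract (-5/9)·k_4 from -5p - 10q + 20 → 0
  remainder 0.

S(k_3,k_4): lcm = pq. S = -2q² - 4p - q + 11.
  leading term q²: no divisor's leading term divides it; move -2q² to the remainder.
  leading term p: subtract (-4/9)·k_4 from -4p - q + 11 → 7q - 5
  leading term q: no divisor's leading term divides it; move 7q to the remainder.
  leading term 1: no divisor's leading term divides it; move -5 to the remainder.
  remainder -2q² + 7q - 5 ≠ 0; add k_5 = -2q² + 7q - 5 to the basis.

S(h_1,k_5): leading monomials are coprime, so the S-polynomial reduces to 0 (Buchberger's first criterion).
S(h_2,k_5): leading monomials are coprime, so the S-polynomial reduces to 0 (Buchberger's first criterion).
S(k_3,k_5): lcm = pq². S = -½pq - 5q² - 5/2p + 11q.
  leading term pq: subtract (-45/2)·k_3 from -½pq - 5q² - 5/2p + 11q → -5q² - 9/2p + 17/2q + 11/2
  leading term q²: subtract (5/2)·k_5 from -5q² - 9/2p + 17/2q + 11/2 → -9/2p - 9q + 18
  leading term p: subtract (-½)·k_4 from -9/2p - 9q + 18 → 0
  remainder 0.

S(k_4,k_5): leading monomials are coprime, so the S-polynomial reduces to 0 (Buchberger's first criterion).
Every S-polynomial of the final basis reduces to 0, so we have a Gröbner basis.
Inter-reduce: drop elements whose leading term is divisible by another's, tail-reduce, and make monic.
Reduced Gröbner basis: {q² - 7/2q + 5/2, p + 2q - 4}.

Same reduced basis, so the two generating sets span the same ideal.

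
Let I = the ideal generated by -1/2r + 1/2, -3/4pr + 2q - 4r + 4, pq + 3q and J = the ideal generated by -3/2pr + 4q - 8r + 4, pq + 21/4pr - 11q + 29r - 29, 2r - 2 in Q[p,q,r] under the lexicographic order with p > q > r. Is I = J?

Since reduced Gröbner bases are canonical representatives of ideals under a given ordering, it suffices to compute and compare them.
Buchberger on the first generating set:
f_1 = -1/2r + 1/2, LT = r.
f_2 = -3/4pr + 2q - 4r + 4, LT = pr.
f_3 = pq + 3q, LT = pq.

S(f_1,f_2): lcm = pr. S = -p + 8/3q - 16/3r + 16/3.
  leading term p: no divisor's leading term divides it; move -p to the remainder.
  leading term q: no divisor's leading term divides it; move 8/3q to the remainder.
  leading term r: subtract (32/3)·f_1 from -16/3r + 16/3 → 0
  remainder -p + 8/3q ≠ 0; add g_4 = -p + 8/3q to the basis.

S(f_2,f_3): lcm = pqr. S = -8/3q^2 + 7/3qr - 16/3q.
  leading term q^2: no divisor's leading term divides it; move -8/3q^2 to the remainder.
  leading term qr: subtract (-14/3q)·f_1 from 7/3qr - 16/3q → -3q
  leading term q: no divisor's leading term divides it; move -3q to the remainder.
  remainder -8/3q^2 - 3q ≠ 0; add g_5 = -8/3q^2 - 3q to the basis.

The other S-polynomials (S(f_1,f_3), S(f_1,g_4), S(f_2,g_4), S(f_3,g_4), S(f_1,g_5), S(f_2,g_5), S(f_3,g_5), S(g_4,g_5)) all reduce to 0 modulo the current basis, so we have a Gröbner basis.
Inter-reduce: drop elements whose leading term is divisible by another's, tail-reduce, and make monic.
Reduced Gröbner basis: {p - 8/3q, q^2 + 9/8q, r - 1}.

Buchberger on the second generating set:
h_1 = -3/2pr + 4q - 8r + 4, LT = pr.
h_2 = pq + 21/4pr - 11q + 29r - 29, LT = pq.
h_3 = 2r - 2, LT = r.

S(h_1,h_2): lcm = pqr. S = -21/4pr^2 - 8/3q^2 + 49/3qr - 8/3q - 29r^2 + 29r.
  leading term pr^2: subtract (7/2r)·h_1 from -21/4pr^2 - 8/3q^2 + 49/3qr - 8/3q - 29r^2 + 29r → -8/3q^2 + 7/3qr - 8/3q - r^2 + 15r
  leading term q^2: no divisor's leading term divides it; move -8/3q^2 to the remainder.
  leading term qr: subtract (7/6q)·h_3 from 7/3qr - 8/3q - r^2 + 15r → -1/3q - r^2 + 15r
  leading term q: no divisor's leading term divides it; move -1/3q to the remainder.
  leading term r^2: subtract (-1/2r)·h_3 from -r^2 + 15r → 14r
  leading term r: subtract (7)·h_3 from 14r → 14
  leading term 1: no divisor's leading term divides it; move 14 to the remainder.
  remainder -8/3q^2 - 1/3q + 14 ≠ 0; add k_4 = -8/3q^2 - 1/3q + 14 to the basis.

S(h_1,h_3): lcm = pr. S = p - 8/3q + 16/3r - 8/3.
  leading term p: no divisor's leading term divides it; move p to the remainder.
  leading term q: no divisor's leading term divides it; move -8/3q to the remainder.
  leading term r: subtract (8/3)·h_3 from 16/3r - 8/3 → 8/3
  leading term 1: no divisor's leading term divides it; move 8/3 to the remainder.
  remainder p - 8/3q + 8/3 ≠ 0; add k_5 = p - 8/3q + 8/3 to the basis.

The other S-polynomials (S(h_2,h_3), S(h_1,k_4), S(h_2,k_4), S(h_3,k_4), S(h_1,k_5), S(h_2,k_5), S(h_3,k_5), S(k_4,k_5)) all reduce to 0 modulo the current basis, so we have a Gröbner basis.
Inter-reduce: drop elements whose leading term is divisible by another's, tail-reduce, and make monic.
Reduced Gröbner basis: {p - 8/3q + 8/3, q^2 + 1/8q - 21/4, r - 1}.

These differ, so the ideals are not equal.
The same test decides containment: I ⊆ J iff every generator of I reduces to 0 modulo a Gröbner basis of J.

No, the ideals differ.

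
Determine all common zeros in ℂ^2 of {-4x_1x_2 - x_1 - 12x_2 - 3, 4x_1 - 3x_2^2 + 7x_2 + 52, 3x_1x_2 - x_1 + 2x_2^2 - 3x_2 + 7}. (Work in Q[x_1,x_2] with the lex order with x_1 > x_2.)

Compute a lex Gröbner basis by Buchberger's algorithm.
f_1 = -4x_1x_2 - x_1 - 12x_2 - 3, LT = x_1x_2.
f_2 = 4x_1 - 3x_2^2 + 7x_2 + 52, LT = x_1.
f_3 = 3x_1x_2 - x_1 + 2x_2^2 - 3x_2 + 7, LT = x_1x_2.

S(f_1,f_2): lcm = x_1x_2. S = 1/4x_1 + 3/4x_2^3 - 7/4x_2^2 - 10x_2 + 3/4.
  leading term x_1: subtract (1/16)·f_2 from 1/4x_1 + 3/4x_2^3 - 7/4x_2^2 - 10x_2 + 3/4 → 3/4x_2^3 - 25/16x_2^2 - 167/16x_2 - 5/2
  leading term x_2^3: no divisor's leading term divides it; move 3/4x_2^3 to the remainder.
  leading term x_2^2: no divisor's leading term divides it; move -25/16x_2^2 to the remainder.
  leading term x_2: no divisor's leading term divides it; move -167/16x_2 to the remainder.
  leading term 1: no divisor's leading term divides it; move -5/2 to the remainder.
  remainder 3/4x_2^3 - 25/16x_2^2 - 167/16x_2 - 5/2 ≠ 0; add h_4 = 3/4x_2^3 - 25/16x_2^2 - 167/16x_2 - 5/2 to the basis.

S(f_1,f_3): lcm = x_1x_2. S = 7/12x_1 - 2/3x_2^2 + 4x_2 - 19/12.
  leading term x_1: subtract (7/48)·f_2 from 7/12x_1 - 2/3x_2^2 + 4x_2 - 19/12 → -11/48x_2^2 + 143/48x_2 - 55/6
  leading term x_2^2: no divisor's leading term divides it; move -11/48x_2^2 to the remainder.
  leading term x_2: no divisor's leading term divides it; move 143/48x_2 to the remainder.
  leading term 1: no divisor's leading term divides it; move -55/6 to the remainder.
  remainder -11/48x_2^2 + 143/48x_2 - 55/6 ≠ 0; add h_5 = -11/48x_2^2 + 143/48x_2 - 55/6 to the basis.

S(f_3,h_4): lcm = x_1x_2^3. S = 7/4x_1x_2^2 + 167/12x_1x_2 + 10/3x_1 + 2/3x_2^4 - x_2^3 + 7/3x_2^2.
  leading term x_1x_2^2: subtract (-7/16x_2)·f_1 from 7/4x_1x_2^2 + 167/12x_1x_2 + 10/3x_1 + 2/3x_2^4 - x_2^3 + 7/3x_2^2 → 647/48x_1x_2 + 10/3x_1 + 2/3x_2^4 - x_2^3 - 35/12x_2^2 - 21/16x_2
  leading term x_1x_2: subtract (-647/192)·f_1 from 647/48x_1x_2 + 10/3x_1 + 2/3x_2^4 - x_2^3 - 35/12x_2^2 - 21/16x_2 → -7/192x_1 + 2/3x_2^4 - x_2^3 - 35/12x_2^2 - 167/4x_2 - 647/64
  leading term x_1: subtract (-7/768)·f_2 from -7/192x_1 + 2/3x_2^4 - x_2^3 - 35/12x_2^2 - 167/4x_2 - 647/64 → 2/3x_2^4 - x_2^3 - 2261/768x_2^2 - 32015/768x_2 - 925/96
  leading term x_2^4: subtract (8/9x_2)·h_4 from 2/3x_2^4 - x_2^3 - 2261/768x_2^2 - 32015/768x_2 - 925/96 → 7/18x_2^3 + 14593/2304x_2^2 - 90925/2304x_2 - 925/96
  leading term x_2^3: subtract (14/27)·h_4 from 7/18x_2^3 + 14593/2304x_2^2 - 90925/2304x_2 - 925/96 → 49379/6912x_2^2 - 235367/6912x_2 - 7205/864
  leading term x_2^2: subtract (-4489/144)·h_5 from 49379/6912x_2^2 - 235367/6912x_2 - 7205/864 → 4235/72x_2 - 21175/72
  leading term x_2: no divisor's leading term divides it; move 4235/72x_2 to the remainder.
  leading term 1: no divisor's leading term divides it; move -21175/72 to the remainder.
  remainder 4235/72x_2 - 21175/72 ≠ 0; add h_6 = 4235/72x_2 - 21175/72 to the basis.

The other S-polynomials (S(f_2,f_3), S(f_1,h_4), S(f_2,h_4), S(f_1,h_5), S(f_2,h_5), S(f_3,h_5), S(h_4,h_5), S(f_1,h_6), S(f_2,h_6), S(f_3,h_6), S(h_4,h_6), S(h_5,h_6)) all reduce to 0 modulo the current basis, so we have a Gröbner basis.
Inter-reduce: drop elements whose leading term is divisible by another's, tail-reduce, and make monic.
Reduced Gröbner basis: {x_1 + 3, x_2 - 5}.

From the last basis element, x_2 - 5 = 0, so x_2 takes values in {5}. Each choice, substituted upward through the basis, yields the corresponding point(s) of the solution set.
  x_2 = 5: the earlier basis element becomes x_1 + 3 = 0, giving x_1 = -3 — point (-3, 5).
Substituting each solution back into the original system confirms all equations vanish.

{(-3, 5)}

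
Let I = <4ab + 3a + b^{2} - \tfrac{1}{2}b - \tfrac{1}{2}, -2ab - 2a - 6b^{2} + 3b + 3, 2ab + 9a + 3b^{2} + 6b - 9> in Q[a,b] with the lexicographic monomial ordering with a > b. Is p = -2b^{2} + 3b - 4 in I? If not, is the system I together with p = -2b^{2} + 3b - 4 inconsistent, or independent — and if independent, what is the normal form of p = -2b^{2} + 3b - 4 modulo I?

First compute the reduced Gröbner basis of I by Buchberger's algorithm.
f_1 = 4ab + 3a + b^{2} - \tfrac{1}{2}b - \tfrac{1}{2}, LT = ab.
f_2 = -2ab - 2a - 6b^{2} + 3b + 3, LT = ab.
f_3 = 2ab + 9a + 3b^{2} + 6b - 9, LT = ab.

S(f_1,f_2): lcm = ab. S = -\tfrac{1}{4}a - \tfrac{11}{4}b^{2} + \tfrac{11}{8}b + \tfrac{11}{8}.
  leading term a: no divisor's leading term divides it; move -\tfrac{1}{4}a to the remainder.
  leading term b^{2}: no divisor's leading term divides it; move -\tfrac{11}{4}b^{2} to the remainder.
  leading term b: no divisor's leading term divides it; move \tfrac{11}{8}b to the remainder.
  leading term 1: no divisor's leading term divides it; move \tfrac{11}{8} to the remainder.
  remainder -\tfrac{1}{4}a - \tfrac{11}{4}b^{2} + \tfrac{11}{8}b + \tfrac{11}{8} ≠ 0; add h_4 = -\tfrac{1}{4}a - \tfrac{11}{4}b^{2} + \tfrac{11}{8}b + \tfrac{11}{8} to the basis.

S(f_1,f_3): lcm = ab. S = -\tfrac{15}{4}a - \tfrac{5}{4}b^{2} - \tfrac{25}{8}b + \tfrac{35}{8}.
  leading term a: subtract (15)·h_4 from -\tfrac{15}{4}a - \tfrac{5}{4}b^{2} - \tfrac{25}{8}b + \tfrac{35}{8} → 40b^{2} - \tfrac{95}{4}b - \tfrac{65}{4}
  leading term b^{2}: no divisor's leading term divides it; move 40b^{2} to the remainder.
  leading term b: no divisor's leading term divides it; move -\tfrac{95}{4}b to the remainder.
  leading term 1: no divisor's leading term divides it; move -\tfrac{65}{4} to the remainder.
  remainder 40b^{2} - \tfrac{95}{4}b - \tfrac{65}{4} ≠ 0; add h_5 = 40b^{2} - \tfrac{95}{4}b - \tfrac{65}{4} to the basis.

S(f_1,h_4): lcm = ab. S = \tfrac{3}{4}a - 11b^{3} + \tfrac{23}{4}b^{2} + \tfrac{43}{8}b - \tfrac{1}{8}.
  leading term a: subtract (-3)·h_4 from \tfrac{3}{4}a - 11b^{3} + \tfrac{23}{4}b^{2} + \tfrac{43}{8}b - \tfrac{1}{8} → -11b^{3} - \tfrac{5}{2}b^{2} + \tfrac{19}{2}b + 4
  leading term b^{3}: subtract (-\tfrac{11}{40}b)·h_5 from -11b^{3} - \tfrac{5}{2}b^{2} + \tfrac{19}{2}b + 4 → -\tfrac{289}{32}b^{2} + \tfrac{161}{32}b + 4
  leading term b^{2}: subtract (-\tfrac{289}{1280})·h_5 from -\tfrac{289}{32}b^{2} + \tfrac{161}{32}b + 4 → -\tfrac{339}{1024}b + \tfrac{339}{1024}
  leading term b: no divisor's leading term divides it; move -\tfrac{339}{1024}b to the remainder.
  leading term 1: no divisor's leading term divides it; move \tfrac{339}{1024} to the remainder.
  remainder -\tfrac{339}{1024}b + \tfrac{339}{1024} ≠ 0; add h_6 = -\tfrac{339}{1024}b + \tfrac{339}{1024} to the basis.

The other S-polynomials (S(f_2,f_3), S(f_2,h_4), S(f_3,h_4), S(f_1,h_5), S(f_2,h_5), S(f_3,h_5), S(h_4,h_5), S(f_1,h_6), S(f_2,h_6), S(f_3,h_6), S(h_4,h_6), S(h_5,h_6)) all reduce to 0 modulo the current basis, so we have a Gröbner basis.
Inter-reduce: drop elements whose leading term is divisible by another's, tail-reduce, and make monic.
Reduced Gröbner basis: {a, b - 1}.
Label its elements g_1 = a, g_2 = b - 1.

Reduce p = -2b^{2} + 3b - 4 modulo G:
  leading term b^{2}: subtract (-2b)·g_2 from -2b^{2} + 3b - 4 → b - 4
  leading term b: subtract (1)·g_2 from b - 4 → -3
  leading term 1: no divisor's leading term divides it; move -3 to the remainder.
  normal form = -3.
The normal form is nonzero, so p ∉ I. Since p minus its normal form lies in I, I + (p) = I + (r) where r = -3; decide whether this ideal is the whole ring.
Here r = -3 is a nonzero constant, hence a unit: 1 ∈ I + (p), the Gröbner basis of I + (p) is {1}, and the enlarged system has no common solution — adjoining p is inconsistent.

Adjoining -2b^{2} + 3b - 4 makes the ideal the whole ring: the system is inconsistent.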